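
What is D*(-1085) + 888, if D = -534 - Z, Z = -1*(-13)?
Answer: 594383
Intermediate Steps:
Z = 13
D = -547 (D = -534 - 1*13 = -534 - 13 = -547)
D*(-1085) + 888 = -547*(-1085) + 888 = 593495 + 888 = 594383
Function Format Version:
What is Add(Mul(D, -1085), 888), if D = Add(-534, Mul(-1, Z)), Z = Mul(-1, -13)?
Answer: 594383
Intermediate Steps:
Z = 13
D = -547 (D = Add(-534, Mul(-1, 13)) = Add(-534, -13) = -547)
Add(Mul(D, -1085), 888) = Add(Mul(-547, -1085), 888) = Add(593495, 888) = 594383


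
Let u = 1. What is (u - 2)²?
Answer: 1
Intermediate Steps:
(u - 2)² = (1 - 2)² = (-1)² = 1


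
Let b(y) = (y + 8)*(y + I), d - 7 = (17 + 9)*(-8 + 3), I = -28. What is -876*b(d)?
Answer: -15211740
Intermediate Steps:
d = -123 (d = 7 + (17 + 9)*(-8 + 3) = 7 + 26*(-5) = 7 - 130 = -123)
b(y) = (-28 + y)*(8 + y) (b(y) = (y + 8)*(y - 28) = (8 + y)*(-28 + y) = (-28 + y)*(8 + y))
-876*b(d) = -876*(-224 + (-123)² - 20*(-123)) = -876*(-224 + 15129 + 2460) = -876*17365 = -15211740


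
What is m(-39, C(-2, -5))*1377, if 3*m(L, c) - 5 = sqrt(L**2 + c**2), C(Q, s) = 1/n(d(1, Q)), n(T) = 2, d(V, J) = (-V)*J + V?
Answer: 2295 + 459*sqrt(6085)/2 ≈ 20197.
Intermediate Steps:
d(V, J) = V - J*V (d(V, J) = -J*V + V = V - J*V)
C(Q, s) = 1/2
m(L, c) = 5/3 + sqrt(L**2 + c**2)/3
m(-39, C(-2, -5))*1377 = (5/3 + sqrt((-39)**2 + (1/2)**2)/3)*1377 = (5/3 + sqrt(1521 + 1/4)/3)*1377 = (5/3 + sqrt(6085/4)/3)*1377 = (5/3 + (sqrt(6085)/2)/3)*1377 = (5/3 + sqrt(6085)/6)*1377 = 2295 + 459*sqrt(6085)/2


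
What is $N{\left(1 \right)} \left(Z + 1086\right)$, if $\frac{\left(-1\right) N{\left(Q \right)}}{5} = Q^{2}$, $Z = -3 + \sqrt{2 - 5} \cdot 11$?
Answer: $-5415 - 55 i \sqrt{3} \approx -5415.0 - 95.263 i$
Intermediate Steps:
$Z = -3 + 11 i \sqrt{3}$ ($Z = -3 + \sqrt{-3} \cdot 11 = -3 + i \sqrt{3} \cdot 11 = -3 + 11 i \sqrt{3} \approx -3.0 + 19.053 i$)
$N{\left(Q \right)} = - 5 Q^{2}$
$N{\left(1 \right)} \left(Z + 1086\right) = - 5 \cdot 1^{2} \left(\left(-3 + 11 i \sqrt{3}\right) + 1086\right) = \left(-5\right) 1 \left(1083 + 11 i \sqrt{3}\right) = - 5 \left(1083 + 11 i \sqrt{3}\right) = -5415 - 55 i \sqrt{3}$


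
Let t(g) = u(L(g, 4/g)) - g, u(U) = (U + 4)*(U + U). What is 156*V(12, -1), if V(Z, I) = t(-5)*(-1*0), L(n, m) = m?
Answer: 0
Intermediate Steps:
u(U) = 2*U*(4 + U) (u(U) = (4 + U)*(2*U) = 2*U*(4 + U))
t(g) = -g + 8*(4 + 4/g)/g (t(g) = 2*(4/g)*(4 + 4/g) - g = 8*(4 + 4/g)/g - g = -g + 8*(4 + 4/g)/g)
V(Z, I) = 0 (V(Z, I) = (-1*(-5) + 32/(-5) + 32/(-5)**2)*(-1*0) = (5 + 32*(-1/5) + 32*(1/25))*0 = (5 - 32/5 + 32/25)*0 = -3/25*0 = 0)
156*V(12, -1) = 156*0 = 0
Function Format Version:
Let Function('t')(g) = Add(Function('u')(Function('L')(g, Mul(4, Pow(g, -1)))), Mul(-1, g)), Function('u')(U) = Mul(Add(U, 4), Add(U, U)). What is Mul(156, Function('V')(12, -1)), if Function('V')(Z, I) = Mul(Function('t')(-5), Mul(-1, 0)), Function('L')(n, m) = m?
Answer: 0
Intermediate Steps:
Function('u')(U) = Mul(2, U, Add(4, U)) (Function('u')(U) = Mul(Add(4, U), Mul(2, U)) = Mul(2, U, Add(4, U)))
Function('t')(g) = Add(Mul(-1, g), Mul(8, Pow(g, -1), Add(4, Mul(4, Pow(g, -1))))) (Function('t')(g) = Add(Mul(2, Mul(4, Pow(g, -1)), Add(4, Mul(4, Pow(g, -1)))), Mul(-1, g)) = Add(Mul(8, Pow(g, -1), Add(4, Mul(4, Pow(g, -1)))), Mul(-1, g)) = Add(Mul(-1, g), Mul(8, Pow(g, -1), Add(4, Mul(4, Pow(g, -1))))))
Function('V')(Z, I) = 0 (Function('V')(Z, I) = Mul(Add(Mul(-1, -5), Mul(32, Pow(-5, -1)), Mul(32, Pow(-5, -2))), Mul(-1, 0)) = Mul(Add(5, Mul(32, Rational(-1, 5)), Mul(32, Rational(1, 25))), 0) = Mul(Add(5, Rational(-32, 5), Rational(32, 25)), 0) = Mul(Rational(-3, 25), 0) = 0)
Mul(156, Function('V')(12, -1)) = Mul(156, 0) = 0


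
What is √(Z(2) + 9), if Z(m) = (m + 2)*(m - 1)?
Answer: √13 ≈ 3.6056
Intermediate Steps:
Z(m) = (-1 + m)*(2 + m) (Z(m) = (2 + m)*(-1 + m) = (-1 + m)*(2 + m))
√(Z(2) + 9) = √((-2 + 2 + 2²) + 9) = √((-2 + 2 + 4) + 9) = √(4 + 9) = √13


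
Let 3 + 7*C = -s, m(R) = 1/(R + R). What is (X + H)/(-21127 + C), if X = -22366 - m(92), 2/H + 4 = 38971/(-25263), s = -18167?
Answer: 4033765748033/3342264996200 ≈ 1.2069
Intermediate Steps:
m(R) = 1/(2*R)
H = -50526/140023 (H = 2/(-4 + 38971/(-25263)) = 2/(-4 + 38971*(-1/25263)) = 2/(-4 - 38971/25263) = 2/(-140023/25263) = 2*(-25263/140023) = -50526/140023 ≈ -0.36084)
C = 18164/7 (C = -3/7 + (-1*(-18167))/7 = -3/7 + (⅐)*18167 = -3/7 + 18167/7 = 18164/7 ≈ 2594.9)
X = -4115345/184 (X = -22366 - 1/(2*92) = -22366 - 1*1/184 = -22366 - 1/184 = -4115345/184 ≈ -22366.)
(X + H)/(-21127 + C) = (-4115345/184 - 50526/140023)/(-21127 + 18164/7) = -576252249719/(25764232*(-129725/7)) = -576252249719/25764232*(-7/129725) = 4033765748033/3342264996200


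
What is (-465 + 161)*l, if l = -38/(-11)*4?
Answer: -46208/11 ≈ -4200.7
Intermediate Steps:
l = 152/11 (l = -38*(-1/11)*4 = (38/11)*4 = 152/11 ≈ 13.818)
(-465 + 161)*l = (-465 + 161)*(152/11) = -304*152/11 = -46208/11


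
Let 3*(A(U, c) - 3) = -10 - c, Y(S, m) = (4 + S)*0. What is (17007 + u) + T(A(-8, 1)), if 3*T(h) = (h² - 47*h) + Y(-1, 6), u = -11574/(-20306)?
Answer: 4665205924/274131 ≈ 17018.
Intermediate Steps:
Y(S, m) = 0
A(U, c) = -⅓ - c/3 (A(U, c) = 3 + (-10 - c)/3 = 3 + (-10/3 - c/3) = -⅓ - c/3)
u = 5787/10153 (u = -11574*(-1/20306) = 5787/10153 ≈ 0.56998)
T(h) = -47*h/3 + h²/3 (T(h) = ((h² - 47*h) + 0)/3 = (h² - 47*h)/3 = -47*h/3 + h²/3)
(17007 + u) + T(A(-8, 1)) = (17007 + 5787/10153) + (-⅓ - ⅓*1)*(-47 + (-⅓ - ⅓*1))/3 = 172677858/10153 + (-⅓ - ⅓)*(-47 + (-⅓ - ⅓))/3 = 172677858/10153 + (⅓)*(-⅔)*(-47 - ⅔) = 172677858/10153 + (⅓)*(-⅔)*(-143/3) = 172677858/10153 + 286/27 = 4665205924/274131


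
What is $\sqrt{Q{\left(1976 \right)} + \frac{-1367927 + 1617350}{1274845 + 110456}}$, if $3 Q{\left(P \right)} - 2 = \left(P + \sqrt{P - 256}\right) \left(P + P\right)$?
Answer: $\frac{\sqrt{4995409071358511841 + 5056080411396768 \sqrt{430}}}{1385301} \approx 1630.2$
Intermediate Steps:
$Q{\left(P \right)} = \frac{2}{3} + \frac{2 P \left(P + \sqrt{-256 + P}\right)}{3}$ ($Q{\left(P \right)} = \frac{2}{3} + \frac{\left(P + \sqrt{P - 256}\right) \left(P + P\right)}{3} = \frac{2}{3} + \frac{\left(P + \sqrt{-256 + P}\right) 2 P}{3} = \frac{2}{3} + \frac{2 P \left(P + \sqrt{-256 + P}\right)}{3}$)
$\sqrt{Q{\left(1976 \right)} + \frac{-1367927 + 1617350}{1274845 + 110456}} = \sqrt{\left(\frac{2}{3} + \frac{2 \cdot 1976^{2}}{3} + \frac{2}{3} \cdot 1976 \sqrt{-256 + 1976}\right) + \frac{-1367927 + 1617350}{1274845 + 110456}} = \sqrt{\left(\frac{2}{3} + \frac{2}{3} \cdot 3904576 + \frac{2}{3} \cdot 1976 \sqrt{1720}\right) + \frac{249423}{1385301}} = \sqrt{\left(\frac{2}{3} + \frac{7809152}{3} + \frac{2}{3} \cdot 1976 \cdot 2 \sqrt{430}\right) + 249423 \cdot \frac{1}{1385301}} = \sqrt{\left(\frac{2}{3} + \frac{7809152}{3} + \frac{7904 \sqrt{430}}{3}\right) + \frac{83141}{461767}} = \sqrt{\left(\frac{7809154}{3} + \frac{7904 \sqrt{430}}{3}\right) + \frac{83141}{461767}} = \sqrt{\frac{3606009864541}{1385301} + \frac{7904 \sqrt{430}}{3}}$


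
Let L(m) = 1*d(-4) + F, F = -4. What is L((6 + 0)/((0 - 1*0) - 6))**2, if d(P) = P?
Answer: 64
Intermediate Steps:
L(m) = -8 (L(m) = 1*(-4) - 4 = -4 - 4 = -8)
L((6 + 0)/((0 - 1*0) - 6))**2 = (-8)**2 = 64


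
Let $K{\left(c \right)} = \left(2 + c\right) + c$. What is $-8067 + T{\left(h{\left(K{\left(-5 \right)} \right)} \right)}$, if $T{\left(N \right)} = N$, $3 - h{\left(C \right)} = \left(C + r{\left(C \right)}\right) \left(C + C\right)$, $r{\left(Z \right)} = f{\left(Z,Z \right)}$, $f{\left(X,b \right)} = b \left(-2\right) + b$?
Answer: $-8064$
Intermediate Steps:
$f{\left(X,b \right)} = - b$ ($f{\left(X,b \right)} = - 2 b + b = - b$)
$r{\left(Z \right)} = - Z$
$K{\left(c \right)} = 2 + 2 c$
$h{\left(C \right)} = 3$ ($h{\left(C \right)} = 3 - \left(C - C\right) \left(C + C\right) = 3 - 0 \cdot 2 C = 3 - 0 = 3 + 0 = 3$)
$-8067 + T{\left(h{\left(K{\left(-5 \right)} \right)} \right)} = -8067 + 3 = -8064$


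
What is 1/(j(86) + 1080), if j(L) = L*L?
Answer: 1/8476 ≈ 0.00011798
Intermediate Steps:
j(L) = L²
1/(j(86) + 1080) = 1/(86² + 1080) = 1/(7396 + 1080) = 1/8476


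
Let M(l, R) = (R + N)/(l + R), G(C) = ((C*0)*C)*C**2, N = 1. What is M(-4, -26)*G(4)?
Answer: 0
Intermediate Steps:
G(C) = 0 (G(C) = (0*C)*C**2 = 0*C**2 = 0)
M(l, R) = (1 + R)/(R + l) (M(l, R) = (R + 1)/(l + R) = (1 + R)/(R + l))
M(-4, -26)*G(4) = ((1 - 26)/(-26 - 4))*0 = (-25/(-30))*0 = -1/30*(-25)*0 = (5/6)*0 = 0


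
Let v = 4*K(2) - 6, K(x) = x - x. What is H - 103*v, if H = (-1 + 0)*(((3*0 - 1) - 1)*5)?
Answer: 628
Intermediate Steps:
H = 10 (H = -((0 - 1) - 1)*5 = -(-1 - 1)*5 = -(-2)*5 = -1*(-10) = 10)
K(x) = 0
v = -6 (v = 4*0 - 6 = 0 - 6 = -6)
H - 103*v = 10 - 103*(-6) = 10 + 618 = 628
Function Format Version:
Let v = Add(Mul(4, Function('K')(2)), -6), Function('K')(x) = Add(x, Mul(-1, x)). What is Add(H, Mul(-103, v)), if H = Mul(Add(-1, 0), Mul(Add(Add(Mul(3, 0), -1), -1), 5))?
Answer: 628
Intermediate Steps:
H = 10 (H = Mul(-1, Mul(Add(Add(0, -1), -1), 5)) = Mul(-1, Mul(Add(-1, -1), 5)) = Mul(-1, Mul(-2, 5)) = Mul(-1, -10) = 10)
Function('K')(x) = 0
v = -6 (v = Add(Mul(4, 0), -6) = Add(0, -6) = -6)
Add(H, Mul(-103, v)) = Add(10, Mul(-103, -6)) = Add(10, 618) = 628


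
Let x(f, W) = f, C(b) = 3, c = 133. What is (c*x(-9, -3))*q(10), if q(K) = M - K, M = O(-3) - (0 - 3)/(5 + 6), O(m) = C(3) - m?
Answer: 49077/11 ≈ 4461.5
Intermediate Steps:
O(m) = 3 - m
M = 69/11 (M = (3 - 1*(-3)) - (0 - 3)/(5 + 6) = (3 + 3) - (-3)/11 = 6 - (-3)/11 = 6 - 1*(-3/11) = 6 + 3/11 = 69/11 ≈ 6.2727)
q(K) = 69/11 - K
(c*x(-9, -3))*q(10) = (133*(-9))*(69/11 - 1*10) = -1197*(69/11 - 10) = -1197*(-41/11) = 49077/11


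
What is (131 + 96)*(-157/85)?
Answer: -35639/85 ≈ -419.28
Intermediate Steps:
(131 + 96)*(-157/85) = 227*(-157*1/85) = 227*(-157/85) = -35639/85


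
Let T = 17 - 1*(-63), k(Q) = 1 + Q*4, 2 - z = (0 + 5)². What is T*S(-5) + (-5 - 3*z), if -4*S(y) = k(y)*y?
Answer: -1836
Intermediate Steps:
z = -23 (z = 2 - (0 + 5)² = 2 - 1*5² = 2 - 1*25 = 2 - 25 = -23)
k(Q) = 1 + 4*Q
S(y) = -y*(1 + 4*y)/4 (S(y) = -(1 + 4*y)*y/4 = -y*(1 + 4*y)/4)
T = 80 (T = 17 + 63 = 80)
T*S(-5) + (-5 - 3*z) = 80*(-1*(-5)*(¼ - 5)) + (-5 - 3*(-23)) = 80*(-1*(-5)*(-19/4)) + (-5 + 69) = 80*(-95/4) + 64 = -1900 + 64 = -1836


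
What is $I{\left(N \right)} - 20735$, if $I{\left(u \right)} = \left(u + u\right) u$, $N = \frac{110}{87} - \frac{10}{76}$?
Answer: $- \frac{113298976205}{5464818} \approx -20732.0$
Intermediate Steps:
$N = \frac{3745}{3306}$ ($N = 110 \cdot \frac{1}{87} - \frac{5}{38} = \frac{110}{87} - \frac{5}{38} = \frac{3745}{3306} \approx 1.1328$)
$I{\left(u \right)} = 2 u^{2}$ ($I{\left(u \right)} = 2 u u = 2 u^{2}$)
$I{\left(N \right)} - 20735 = 2 \left(\frac{3745}{3306}\right)^{2} - 20735 = 2 \cdot \frac{14025025}{10929636} - 20735 = \frac{14025025}{5464818} - 20735 = - \frac{113298976205}{5464818}$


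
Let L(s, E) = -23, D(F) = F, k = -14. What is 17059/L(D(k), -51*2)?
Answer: -17059/23 ≈ -741.70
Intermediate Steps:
17059/L(D(k), -51*2) = 17059/(-23) = 17059*(-1/23) = -17059/23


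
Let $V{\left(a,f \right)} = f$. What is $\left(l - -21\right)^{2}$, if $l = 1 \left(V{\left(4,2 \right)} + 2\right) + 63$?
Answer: $7744$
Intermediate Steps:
$l = 67$ ($l = 1 \left(2 + 2\right) + 63 = 1 \cdot 4 + 63 = 4 + 63 = 67$)
$\left(l - -21\right)^{2} = \left(67 - -21\right)^{2} = \left(67 + 21\right)^{2} = 88^{2} = 7744$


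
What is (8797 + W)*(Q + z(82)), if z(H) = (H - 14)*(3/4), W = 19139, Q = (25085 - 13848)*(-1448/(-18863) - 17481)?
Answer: -103511742758073792/18863 ≈ -5.4876e+12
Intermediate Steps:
Q = -3705318214235/18863 (Q = 11237*(-1448*(-1/18863) - 17481) = 11237*(1448/18863 - 17481) = 11237*(-329742655/18863) = -3705318214235/18863 ≈ -1.9643e+8)
z(H) = -21/2 + 3*H/4 (z(H) = (-14 + H)*(3*(1/4)) = (-14 + H)*(3/4) = -21/2 + 3*H/4)
(8797 + W)*(Q + z(82)) = (8797 + 19139)*(-3705318214235/18863 + (-21/2 + (3/4)*82)) = 27936*(-3705318214235/18863 + (-21/2 + 123/2)) = 27936*(-3705318214235/18863 + 51) = 27936*(-3705317252222/18863) = -103511742758073792/18863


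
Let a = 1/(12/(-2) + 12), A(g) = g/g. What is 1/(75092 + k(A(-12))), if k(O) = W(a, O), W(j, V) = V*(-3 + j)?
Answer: 6/450535 ≈ 1.3318e-5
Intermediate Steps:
A(g) = 1
a = 1/6 (a = 1/(12*(-1/2) + 12) = 1/(-6 + 12) = 1/6 ≈ 0.16667)
k(O) = -17*O/6 (k(O) = O*(-3 + 1/6) = O*(-17/6) = -17*O/6)
1/(75092 + k(A(-12))) = 1/(75092 - 17/6*1) = 1/(75092 - 17/6) = 1/(450535/6) = 6/450535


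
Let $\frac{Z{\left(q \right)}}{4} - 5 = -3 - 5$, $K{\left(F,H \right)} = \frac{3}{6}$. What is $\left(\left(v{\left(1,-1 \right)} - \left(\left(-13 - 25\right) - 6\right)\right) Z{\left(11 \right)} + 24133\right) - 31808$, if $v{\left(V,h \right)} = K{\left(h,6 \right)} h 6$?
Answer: $-8167$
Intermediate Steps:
$K{\left(F,H \right)} = \frac{1}{2}$ ($K{\left(F,H \right)} = 3 \cdot \frac{1}{6} = \frac{1}{2}$)
$v{\left(V,h \right)} = 3 h$ ($v{\left(V,h \right)} = \frac{h}{2} \cdot 6 = 3 h$)
$Z{\left(q \right)} = -12$ ($Z{\left(q \right)} = 20 + 4 \left(-3 - 5\right) = 20 + 4 \left(-8\right) = 20 - 32 = -12$)
$\left(\left(v{\left(1,-1 \right)} - \left(\left(-13 - 25\right) - 6\right)\right) Z{\left(11 \right)} + 24133\right) - 31808 = \left(\left(3 \left(-1\right) - \left(\left(-13 - 25\right) - 6\right)\right) \left(-12\right) + 24133\right) - 31808 = \left(\left(-3 - \left(-38 - 6\right)\right) \left(-12\right) + 24133\right) - 31808 = \left(\left(-3 - -44\right) \left(-12\right) + 24133\right) - 31808 = \left(\left(-3 + 44\right) \left(-12\right) + 24133\right) - 31808 = \left(41 \left(-12\right) + 24133\right) - 31808 = \left(-492 + 24133\right) - 31808 = 23641 - 31808 = -8167$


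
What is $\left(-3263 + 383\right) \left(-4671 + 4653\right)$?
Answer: $51840$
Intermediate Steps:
$\left(-3263 + 383\right) \left(-4671 + 4653\right) = \left(-2880\right) \left(-18\right) = 51840$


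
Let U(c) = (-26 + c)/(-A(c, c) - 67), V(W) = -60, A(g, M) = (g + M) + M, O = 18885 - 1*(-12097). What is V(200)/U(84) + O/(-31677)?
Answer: 10422428/31677 ≈ 329.02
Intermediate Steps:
O = 30982 (O = 18885 + 12097 = 30982)
A(g, M) = g + 2*M (A(g, M) = (M + g) + M = g + 2*M)
U(c) = (-26 + c)/(-67 - 3*c) (U(c) = (-26 + c)/(-(c + 2*c) - 67) = (-26 + c)/(-3*c - 67) = (-26 + c)/(-67 - 3*c))
V(200)/U(84) + O/(-31677) = -60*(67 + 3*84)/(26 - 1*84) + 30982/(-31677) = -60*(67 + 252)/(26 - 84) + 30982*(-1/31677) = -60/(-58/319) - 30982/31677 = -60/((1/319)*(-58)) - 30982/31677 = -60/(-2/11) - 30982/31677 = -60*(-11/2) - 30982/31677 = 330 - 30982/31677 = 10422428/31677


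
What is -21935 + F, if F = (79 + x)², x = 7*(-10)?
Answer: -21854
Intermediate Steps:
x = -70
F = 81 (F = (79 - 70)² = 9² = 81)
-21935 + F = -21935 + 81 = -21854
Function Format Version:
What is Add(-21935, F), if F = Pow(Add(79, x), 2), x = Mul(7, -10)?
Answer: -21854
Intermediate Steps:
x = -70
F = 81 (F = Pow(Add(79, -70), 2) = Pow(9, 2) = 81)
Add(-21935, F) = Add(-21935, 81) = -21854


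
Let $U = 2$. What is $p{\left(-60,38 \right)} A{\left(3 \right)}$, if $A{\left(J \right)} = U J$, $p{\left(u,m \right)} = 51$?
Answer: $306$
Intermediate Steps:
$A{\left(J \right)} = 2 J$
$p{\left(-60,38 \right)} A{\left(3 \right)} = 51 \cdot 2 \cdot 3 = 51 \cdot 6 = 306$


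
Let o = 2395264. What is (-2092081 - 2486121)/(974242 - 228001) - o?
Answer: -1787448780826/746241 ≈ -2.3953e+6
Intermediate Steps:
(-2092081 - 2486121)/(974242 - 228001) - o = (-2092081 - 2486121)/(974242 - 228001) - 1*2395264 = -4578202/746241 - 2395264 = -1787448780826/746241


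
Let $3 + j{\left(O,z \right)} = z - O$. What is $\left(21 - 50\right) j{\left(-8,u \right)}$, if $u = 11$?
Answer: $-464$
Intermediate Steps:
$j{\left(O,z \right)} = -3 + z - O$ ($j{\left(O,z \right)} = -3 - \left(O - z\right) = -3 + z - O$)
$\left(21 - 50\right) j{\left(-8,u \right)} = \left(21 - 50\right) \left(-3 + 11 - -8\right) = - 29 \left(-3 + 11 + 8\right) = \left(-29\right) 16 = -464$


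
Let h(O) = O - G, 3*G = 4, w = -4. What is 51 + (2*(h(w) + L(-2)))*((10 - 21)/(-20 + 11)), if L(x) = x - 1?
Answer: 827/27 ≈ 30.630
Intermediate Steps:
G = 4/3 (G = (1/3)*4 = 4/3 ≈ 1.3333)
L(x) = -1 + x
h(O) = -4/3 + O (h(O) = O - 1*4/3 = O - 4/3 = -4/3 + O)
51 + (2*(h(w) + L(-2)))*((10 - 21)/(-20 + 11)) = 51 + (2*((-4/3 - 4) + (-1 - 2)))*((10 - 21)/(-20 + 11)) = 51 + (2*(-16/3 - 3))*(-11/(-9)) = 51 + (2*(-25/3))*(-11*(-1/9)) = 51 - 50/3*11/9 = 51 - 550/27 = 827/27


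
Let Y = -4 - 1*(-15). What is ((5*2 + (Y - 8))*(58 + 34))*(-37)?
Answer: -44252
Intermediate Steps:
Y = 11 (Y = -4 + 15 = 11)
((5*2 + (Y - 8))*(58 + 34))*(-37) = ((5*2 + (11 - 8))*(58 + 34))*(-37) = ((10 + 3)*92)*(-37) = (13*92)*(-37) = 1196*(-37) = -44252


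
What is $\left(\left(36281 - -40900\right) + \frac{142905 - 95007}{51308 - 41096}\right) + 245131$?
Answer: $\frac{548583007}{1702} \approx 3.2232 \cdot 10^{5}$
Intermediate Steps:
$\left(\left(36281 - -40900\right) + \frac{142905 - 95007}{51308 - 41096}\right) + 245131 = \left(\left(36281 + 40900\right) + \frac{47898}{10212}\right) + 245131 = \left(77181 + 47898 \cdot \frac{1}{10212}\right) + 245131 = \left(77181 + \frac{7983}{1702}\right) + 245131 = \frac{131370045}{1702} + 245131 = \frac{548583007}{1702}$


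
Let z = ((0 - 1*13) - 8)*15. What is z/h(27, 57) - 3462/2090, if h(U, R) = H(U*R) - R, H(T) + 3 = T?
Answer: -963108/515185 ≈ -1.8694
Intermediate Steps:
H(T) = -3 + T
h(U, R) = -3 - R + R*U (h(U, R) = (-3 + U*R) - R = (-3 + R*U) - R = -3 - R + R*U)
z = -315 (z = ((0 - 13) - 8)*15 = (-13 - 8)*15 = -21*15 = -315)
z/h(27, 57) - 3462/2090 = -315/(-3 - 1*57 + 57*27) - 3462/2090 = -315/(-3 - 57 + 1539) - 3462*1/2090 = -315/1479 - 1731/1045 = -315*1/1479 - 1731/1045 = -105/493 - 1731/1045 = -963108/515185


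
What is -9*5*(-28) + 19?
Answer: 1279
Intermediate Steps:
-9*5*(-28) + 19 = -45*(-28) + 19 = 1260 + 19 = 1279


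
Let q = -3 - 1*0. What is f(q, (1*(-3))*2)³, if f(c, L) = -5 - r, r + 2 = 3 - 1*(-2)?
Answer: -512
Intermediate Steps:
q = -3 (q = -3 + 0 = -3)
r = 3 (r = -2 + (3 - 1*(-2)) = -2 + (3 + 2) = -2 + 5 = 3)
f(c, L) = -8 (f(c, L) = -5 - 1*3 = -5 - 3 = -8)
f(q, (1*(-3))*2)³ = (-8)³ = -512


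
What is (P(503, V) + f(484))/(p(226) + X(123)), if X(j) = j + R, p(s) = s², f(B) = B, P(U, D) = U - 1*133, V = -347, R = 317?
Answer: 427/25758 ≈ 0.016577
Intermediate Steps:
P(U, D) = -133 + U (P(U, D) = U - 133 = -133 + U)
X(j) = 317 + j (X(j) = j + 317 = 317 + j)
(P(503, V) + f(484))/(p(226) + X(123)) = ((-133 + 503) + 484)/(226² + (317 + 123)) = (370 + 484)/(51076 + 440) = 854/51516 = 854*(1/51516) = 427/25758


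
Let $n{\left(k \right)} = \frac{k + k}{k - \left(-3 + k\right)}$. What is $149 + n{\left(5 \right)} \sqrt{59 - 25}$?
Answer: $149 + \frac{10 \sqrt{34}}{3} \approx 168.44$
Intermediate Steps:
$n{\left(k \right)} = \frac{2 k}{3}$
$149 + n{\left(5 \right)} \sqrt{59 - 25} = 149 + \frac{2}{3} \cdot 5 \sqrt{59 - 25} = 149 + \frac{10 \sqrt{34}}{3}$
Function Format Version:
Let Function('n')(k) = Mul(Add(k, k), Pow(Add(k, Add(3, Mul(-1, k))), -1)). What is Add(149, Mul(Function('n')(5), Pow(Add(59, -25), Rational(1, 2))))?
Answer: Add(149, Mul(Rational(10, 3), Pow(34, Rational(1, 2)))) ≈ 168.44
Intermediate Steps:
Function('n')(k) = Mul(Rational(2, 3), k) (Function('n')(k) = Mul(Mul(2, k), Pow(3, -1)) = Mul(Mul(2, k), Rational(1, 3)) = Mul(Rational(2, 3), k))
Add(149, Mul(Function('n')(5), Pow(Add(59, -25), Rational(1, 2)))) = Add(149, Mul(Mul(Rational(2, 3), 5), Pow(Add(59, -25), Rational(1, 2)))) = Add(149, Mul(Rational(10, 3), Pow(34, Rational(1, 2))))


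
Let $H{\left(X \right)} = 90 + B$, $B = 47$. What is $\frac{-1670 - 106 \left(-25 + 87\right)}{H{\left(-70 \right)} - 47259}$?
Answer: $\frac{4121}{23561} \approx 0.17491$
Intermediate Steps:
$H{\left(X \right)} = 137$ ($H{\left(X \right)} = 90 + 47 = 137$)
$\frac{-1670 - 106 \left(-25 + 87\right)}{H{\left(-70 \right)} - 47259} = \frac{-1670 - 106 \left(-25 + 87\right)}{137 - 47259} = \frac{-1670 - 6572}{-47122} = \left(-1670 - 6572\right) \left(- \frac{1}{47122}\right) = \left(-8242\right) \left(- \frac{1}{47122}\right) = \frac{4121}{23561}$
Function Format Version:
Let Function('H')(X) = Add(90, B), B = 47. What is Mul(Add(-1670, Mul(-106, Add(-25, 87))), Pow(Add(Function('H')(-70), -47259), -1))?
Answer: Rational(4121, 23561) ≈ 0.17491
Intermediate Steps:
Function('H')(X) = 137 (Function('H')(X) = Add(90, 47) = 137)
Mul(Add(-1670, Mul(-106, Add(-25, 87))), Pow(Add(Function('H')(-70), -47259), -1)) = Mul(Add(-1670, Mul(-106, Add(-25, 87))), Pow(Add(137, -47259), -1)) = Mul(Add(-1670, Mul(-106, 62)), Pow(-47122, -1)) = Mul(Add(-1670, -6572), Rational(-1, 47122)) = Mul(-8242, Rational(-1, 47122)) = Rational(4121, 23561)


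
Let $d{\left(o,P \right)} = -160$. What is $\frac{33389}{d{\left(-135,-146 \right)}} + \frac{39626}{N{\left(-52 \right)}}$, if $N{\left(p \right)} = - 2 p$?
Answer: $\frac{358463}{2080} \approx 172.34$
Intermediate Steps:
$\frac{33389}{d{\left(-135,-146 \right)}} + \frac{39626}{N{\left(-52 \right)}} = \frac{33389}{-160} + \frac{39626}{\left(-2\right) \left(-52\right)} = 33389 \left(- \frac{1}{160}\right) + \frac{39626}{104} = - \frac{33389}{160} + 39626 \cdot \frac{1}{104} = - \frac{33389}{160} + \frac{19813}{52} = \frac{358463}{2080}$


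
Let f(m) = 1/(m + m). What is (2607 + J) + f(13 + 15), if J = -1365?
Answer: 69553/56 ≈ 1242.0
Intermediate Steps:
f(m) = 1/(2*m)
(2607 + J) + f(13 + 15) = (2607 - 1365) + 1/(2*(13 + 15)) = 1242 + (½)/28 = 1242 + (½)*(1/28) = 1242 + 1/56 = 69553/56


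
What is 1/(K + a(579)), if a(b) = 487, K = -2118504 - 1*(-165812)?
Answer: -1/1952205 ≈ -5.1224e-7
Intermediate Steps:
K = -1952692 (K = -2118504 + 165812 = -1952692)
1/(K + a(579)) = 1/(-1952692 + 487) = 1/(-1952205) = -1/1952205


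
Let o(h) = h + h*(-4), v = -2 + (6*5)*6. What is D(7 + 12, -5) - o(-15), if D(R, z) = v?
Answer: 133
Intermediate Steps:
v = 178 (v = -2 + 30*6 = -2 + 180 = 178)
D(R, z) = 178
o(h) = -3*h (o(h) = h - 4*h = -3*h)
D(7 + 12, -5) - o(-15) = 178 - (-3)*(-15) = 178 - 1*45 = 178 - 45 = 133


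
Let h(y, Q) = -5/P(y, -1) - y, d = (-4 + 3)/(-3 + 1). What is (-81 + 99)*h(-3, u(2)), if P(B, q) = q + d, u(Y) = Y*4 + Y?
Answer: 234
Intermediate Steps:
d = ½ (d = -1/(-2) = -1*(-½) = ½ ≈ 0.50000)
u(Y) = 5*Y (u(Y) = 4*Y + Y = 5*Y)
P(B, q) = ½ + q (P(B, q) = q + ½ = ½ + q)
h(y, Q) = 10 - y (h(y, Q) = -5/(½ - 1) - y = -5/(-½) - y = -5*(-2) - y = 10 - y)
(-81 + 99)*h(-3, u(2)) = (-81 + 99)*(10 - 1*(-3)) = 18*(10 + 3) = 18*13 = 234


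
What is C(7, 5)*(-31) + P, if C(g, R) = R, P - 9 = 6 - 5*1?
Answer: -145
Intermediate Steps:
P = 10 (P = 9 + (6 - 5*1) = 9 + (6 - 5) = 9 + 1 = 10)
C(7, 5)*(-31) + P = 5*(-31) + 10 = -155 + 10 = -145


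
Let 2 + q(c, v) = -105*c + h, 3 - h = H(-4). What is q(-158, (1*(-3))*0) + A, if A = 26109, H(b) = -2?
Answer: 42702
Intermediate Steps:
h = 5 (h = 3 - 1*(-2) = 3 + 2 = 5)
q(c, v) = 3 - 105*c (q(c, v) = -2 + (-105*c + 5) = -2 + (5 - 105*c) = 3 - 105*c)
q(-158, (1*(-3))*0) + A = (3 - 105*(-158)) + 26109 = (3 + 16590) + 26109 = 16593 + 26109 = 42702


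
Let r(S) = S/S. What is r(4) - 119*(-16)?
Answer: 1905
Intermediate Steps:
r(S) = 1
r(4) - 119*(-16) = 1 - 119*(-16) = 1 + 1904 = 1905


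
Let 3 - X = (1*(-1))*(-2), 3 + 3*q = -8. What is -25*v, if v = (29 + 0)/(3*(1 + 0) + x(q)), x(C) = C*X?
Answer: 2175/2 ≈ 1087.5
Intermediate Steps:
q = -11/3 (q = -1 + (⅓)*(-8) = -1 - 8/3 = -11/3 ≈ -3.6667)
X = 1 (X = 3 - 1*(-1)*(-2) = 3 - (-1)*(-2) = 3 - 1*2 = 3 - 2 = 1)
x(C) = C (x(C) = C*1 = C)
v = -87/2 (v = (29 + 0)/(3*(1 + 0) - 11/3) = 29/(3*1 - 11/3) = 29/(3 - 11/3) = 29/(-⅔) = 29*(-3/2) = -87/2 ≈ -43.500)
-25*v = -25*(-87/2) = 2175/2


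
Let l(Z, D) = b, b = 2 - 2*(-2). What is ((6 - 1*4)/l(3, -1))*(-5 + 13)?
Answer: 8/3 ≈ 2.6667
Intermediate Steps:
b = 6 (b = 2 + 4 = 6)
l(Z, D) = 6
((6 - 1*4)/l(3, -1))*(-5 + 13) = ((6 - 1*4)/6)*(-5 + 13) = ((6 - 4)*(⅙))*8 = (2*(⅙))*8 = (⅓)*8 = 8/3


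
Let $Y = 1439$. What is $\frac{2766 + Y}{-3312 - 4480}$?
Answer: $- \frac{4205}{7792} \approx -0.53966$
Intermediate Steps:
$\frac{2766 + Y}{-3312 - 4480} = \frac{2766 + 1439}{-3312 - 4480} = \frac{4205}{-7792} = 4205 \left(- \frac{1}{7792}\right) = - \frac{4205}{7792}$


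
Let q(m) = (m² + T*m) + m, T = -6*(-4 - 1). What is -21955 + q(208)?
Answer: 27757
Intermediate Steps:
T = 30 (T = -6*(-5) = 30)
q(m) = m² + 31*m (q(m) = (m² + 30*m) + m = m² + 31*m)
-21955 + q(208) = -21955 + 208*(31 + 208) = -21955 + 208*239 = -21955 + 49712 = 27757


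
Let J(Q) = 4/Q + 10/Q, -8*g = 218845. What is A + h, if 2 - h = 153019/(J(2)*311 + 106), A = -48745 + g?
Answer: -1391089439/18264 ≈ -76166.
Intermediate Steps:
g = -218845/8 (g = -⅛*218845 = -218845/8 ≈ -27356.)
J(Q) = 14/Q
A = -608805/8 (A = -48745 - 218845/8 = -608805/8 ≈ -76101.)
h = -148453/2283 (h = 2 - 153019/((14/2)*311 + 106) = 2 - 153019/((14*(½))*311 + 106) = 2 - 153019/(7*311 + 106) = 2 - 153019/(2177 + 106) = 2 - 153019/2283 = -148453/2283 ≈ -65.025)
A + h = -608805/8 - 148453/2283 = -1391089439/18264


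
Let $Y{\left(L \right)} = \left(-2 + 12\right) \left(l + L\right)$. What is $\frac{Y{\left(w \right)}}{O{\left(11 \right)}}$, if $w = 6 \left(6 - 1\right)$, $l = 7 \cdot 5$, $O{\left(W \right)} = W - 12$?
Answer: $-650$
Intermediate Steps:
$O{\left(W \right)} = -12 + W$ ($O{\left(W \right)} = W - 12 = -12 + W$)
$l = 35$
$w = 30$ ($w = 6 \cdot 5 = 30$)
$Y{\left(L \right)} = 350 + 10 L$ ($Y{\left(L \right)} = \left(-2 + 12\right) \left(35 + L\right) = 10 \left(35 + L\right) = 350 + 10 L$)
$\frac{Y{\left(w \right)}}{O{\left(11 \right)}} = \frac{350 + 10 \cdot 30}{-12 + 11} = \frac{350 + 300}{-1} = 650 \left(-1\right) = -650$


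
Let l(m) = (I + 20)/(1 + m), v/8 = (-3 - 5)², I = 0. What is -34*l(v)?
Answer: -680/513 ≈ -1.3255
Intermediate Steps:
v = 512 (v = 8*(-3 - 5)² = 8*(-8)² = 8*64 = 512)
l(m) = 20/(1 + m) (l(m) = (0 + 20)/(1 + m) = 20/(1 + m))
-34*l(v) = -680/(1 + 512) = -680/513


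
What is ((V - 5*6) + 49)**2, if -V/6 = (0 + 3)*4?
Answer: 2809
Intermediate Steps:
V = -72 (V = -6*(0 + 3)*4 = -18*4 = -6*12 = -72)
((V - 5*6) + 49)**2 = ((-72 - 5*6) + 49)**2 = ((-72 - 30) + 49)**2 = (-102 + 49)**2 = (-53)**2 = 2809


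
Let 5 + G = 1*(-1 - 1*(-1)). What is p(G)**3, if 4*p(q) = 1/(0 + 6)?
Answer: 1/13824 ≈ 7.2338e-5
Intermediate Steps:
G = -5 (G = -5 + 1*(-1 - 1*(-1)) = -5 + 1*(-1 + 1) = -5 + 1*0 = -5 + 0 = -5)
p(q) = 1/24 (p(q) = 1/(4*(0 + 6)) = (1/4)/6 = (1/4)*(1/6) = 1/24)
p(G)**3 = (1/24)**3 = 1/13824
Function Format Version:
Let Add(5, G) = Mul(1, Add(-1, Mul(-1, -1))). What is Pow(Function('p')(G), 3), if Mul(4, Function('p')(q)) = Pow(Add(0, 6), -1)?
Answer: Rational(1, 13824) ≈ 7.2338e-5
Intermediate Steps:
G = -5 (G = Add(-5, Mul(1, Add(-1, Mul(-1, -1)))) = Add(-5, Mul(1, Add(-1, 1))) = Add(-5, Mul(1, 0)) = Add(-5, 0) = -5)
Function('p')(q) = Rational(1, 24) (Function('p')(q) = Mul(Rational(1, 4), Pow(Add(0, 6), -1)) = Mul(Rational(1, 4), Pow(6, -1)) = Mul(Rational(1, 4), Rational(1, 6)) = Rational(1, 24))
Pow(Function('p')(G), 3) = Pow(Rational(1, 24), 3) = Rational(1, 13824)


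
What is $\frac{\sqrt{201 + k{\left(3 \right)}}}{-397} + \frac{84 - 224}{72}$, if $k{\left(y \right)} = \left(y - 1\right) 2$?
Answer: $- \frac{35}{18} - \frac{\sqrt{205}}{397} \approx -1.9805$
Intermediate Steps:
$k{\left(y \right)} = -2 + 2 y$ ($k{\left(y \right)} = \left(-1 + y\right) 2 = -2 + 2 y$)
$\frac{\sqrt{201 + k{\left(3 \right)}}}{-397} + \frac{84 - 224}{72} = \frac{\sqrt{201 + \left(-2 + 2 \cdot 3\right)}}{-397} + \frac{84 - 224}{72} = \sqrt{201 + \left(-2 + 6\right)} \left(- \frac{1}{397}\right) - \frac{35}{18} = \sqrt{201 + 4} \left(- \frac{1}{397}\right) - \frac{35}{18} = \sqrt{205} \left(- \frac{1}{397}\right) - \frac{35}{18} = - \frac{\sqrt{205}}{397} - \frac{35}{18} = - \frac{35}{18} - \frac{\sqrt{205}}{397}$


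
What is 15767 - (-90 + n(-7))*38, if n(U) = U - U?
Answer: 19187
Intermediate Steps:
n(U) = 0
15767 - (-90 + n(-7))*38 = 15767 - (-90 + 0)*38 = 15767 - (-90)*38 = 15767 - 1*(-3420) = 15767 + 3420 = 19187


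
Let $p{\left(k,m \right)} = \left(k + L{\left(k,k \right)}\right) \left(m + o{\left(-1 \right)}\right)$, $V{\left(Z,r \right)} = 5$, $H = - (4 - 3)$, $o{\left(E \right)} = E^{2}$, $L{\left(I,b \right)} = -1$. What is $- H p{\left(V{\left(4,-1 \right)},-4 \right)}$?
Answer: $-12$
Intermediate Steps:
$H = -1$ ($H = \left(-1\right) 1 = -1$)
$p{\left(k,m \right)} = \left(1 + m\right) \left(-1 + k\right)$ ($p{\left(k,m \right)} = \left(k - 1\right) \left(m + \left(-1\right)^{2}\right) = \left(-1 + k\right) \left(m + 1\right) = \left(-1 + k\right) \left(1 + m\right) = \left(1 + m\right) \left(-1 + k\right)$)
$- H p{\left(V{\left(4,-1 \right)},-4 \right)} = - \left(-1\right) \left(-1 + 5 - -4 + 5 \left(-4\right)\right) = - \left(-1\right) \left(-1 + 5 + 4 - 20\right) = - \left(-1\right) \left(-12\right) = \left(-1\right) 12 = -12$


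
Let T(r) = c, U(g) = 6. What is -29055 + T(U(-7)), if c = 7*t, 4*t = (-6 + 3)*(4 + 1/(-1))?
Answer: -116283/4 ≈ -29071.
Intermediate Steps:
t = -9/4 (t = ((-6 + 3)*(4 + 1/(-1)))/4 = (-3*(4 - 1))/4 = (-3*3)/4 = (¼)*(-9) = -9/4 ≈ -2.2500)
c = -63/4 (c = 7*(-9/4) = -63/4 ≈ -15.750)
T(r) = -63/4
-29055 + T(U(-7)) = -29055 - 63/4 = -116283/4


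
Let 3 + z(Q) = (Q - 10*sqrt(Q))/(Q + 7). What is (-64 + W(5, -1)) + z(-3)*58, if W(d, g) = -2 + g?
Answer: -569/2 - 145*I*sqrt(3) ≈ -284.5 - 251.15*I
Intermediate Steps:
z(Q) = -3 + (Q - 10*sqrt(Q))/(7 + Q) (z(Q) = -3 + (Q - 10*sqrt(Q))/(Q + 7) = -3 + (Q - 10*sqrt(Q))/(7 + Q))
(-64 + W(5, -1)) + z(-3)*58 = (-64 + (-2 - 1)) + ((-21 - 10*I*sqrt(3) - 2*(-3))/(7 - 3))*58 = (-64 - 3) + ((-21 - 10*I*sqrt(3) + 6)/4)*58 = -67 + ((-21 - 10*I*sqrt(3) + 6)/4)*58 = -67 + ((-15 - 10*I*sqrt(3))/4)*58 = -67 + (-15/4 - 5*I*sqrt(3)/2)*58 = -67 + (-435/2 - 145*I*sqrt(3)) = -569/2 - 145*I*sqrt(3)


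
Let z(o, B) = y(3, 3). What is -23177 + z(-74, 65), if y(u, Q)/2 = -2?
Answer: -23181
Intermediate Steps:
y(u, Q) = -4 (y(u, Q) = 2*(-2) = -4)
z(o, B) = -4
-23177 + z(-74, 65) = -23177 - 4 = -23181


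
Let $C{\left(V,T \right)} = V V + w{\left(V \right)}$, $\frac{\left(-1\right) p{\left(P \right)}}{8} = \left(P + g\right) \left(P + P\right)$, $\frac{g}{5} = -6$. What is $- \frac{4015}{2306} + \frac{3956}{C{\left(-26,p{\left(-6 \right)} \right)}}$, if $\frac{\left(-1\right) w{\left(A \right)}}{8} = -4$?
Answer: $\frac{1569979}{408162} \approx 3.8465$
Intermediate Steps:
$g = -30$ ($g = 5 \left(-6\right) = -30$)
$w{\left(A \right)} = 32$ ($w{\left(A \right)} = \left(-8\right) \left(-4\right) = 32$)
$p{\left(P \right)} = - 16 P \left(-30 + P\right)$ ($p{\left(P \right)} = - 8 \left(P - 30\right) \left(P + P\right) = - 8 \left(-30 + P\right) 2 P = - 8 \cdot 2 P \left(-30 + P\right) = - 16 P \left(-30 + P\right)$)
$C{\left(V,T \right)} = 32 + V^{2}$ ($C{\left(V,T \right)} = V V + 32 = V^{2} + 32 = 32 + V^{2}$)
$- \frac{4015}{2306} + \frac{3956}{C{\left(-26,p{\left(-6 \right)} \right)}} = - \frac{4015}{2306} + \frac{3956}{32 + \left(-26\right)^{2}} = \left(-4015\right) \frac{1}{2306} + \frac{3956}{32 + 676} = - \frac{4015}{2306} + \frac{3956}{708} = - \frac{4015}{2306} + 3956 \cdot \frac{1}{708} = - \frac{4015}{2306} + \frac{989}{177} = \frac{1569979}{408162}$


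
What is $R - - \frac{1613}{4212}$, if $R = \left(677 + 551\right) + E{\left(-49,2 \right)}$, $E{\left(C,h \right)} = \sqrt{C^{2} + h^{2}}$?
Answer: $\frac{5173949}{4212} + \sqrt{2405} \approx 1277.4$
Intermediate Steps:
$R = 1228 + \sqrt{2405}$ ($R = \left(677 + 551\right) + \sqrt{\left(-49\right)^{2} + 2^{2}} = 1228 + \sqrt{2401 + 4} = 1228 + \sqrt{2405} \approx 1277.0$)
$R - - \frac{1613}{4212} = \left(1228 + \sqrt{2405}\right) - - \frac{1613}{4212} = \left(1228 + \sqrt{2405}\right) + \frac{1613}{4212} = \frac{5173949}{4212} + \sqrt{2405}$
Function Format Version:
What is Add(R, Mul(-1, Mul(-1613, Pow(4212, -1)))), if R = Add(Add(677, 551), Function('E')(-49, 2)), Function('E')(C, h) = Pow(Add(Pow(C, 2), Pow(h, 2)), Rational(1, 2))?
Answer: Add(Rational(5173949, 4212), Pow(2405, Rational(1, 2))) ≈ 1277.4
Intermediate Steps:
R = Add(1228, Pow(2405, Rational(1, 2))) (R = Add(Add(677, 551), Pow(Add(Pow(-49, 2), Pow(2, 2)), Rational(1, 2))) = Add(1228, Pow(Add(2401, 4), Rational(1, 2))) = Add(1228, Pow(2405, Rational(1, 2))) ≈ 1277.0)
Add(R, Mul(-1, Mul(-1613, Pow(4212, -1)))) = Add(Add(1228, Pow(2405, Rational(1, 2))), Mul(-1, Mul(-1613, Pow(4212, -1)))) = Add(Add(1228, Pow(2405, Rational(1, 2))), Mul(-1, Mul(-1613, Rational(1, 4212)))) = Add(Add(1228, Pow(2405, Rational(1, 2))), Mul(-1, Rational(-1613, 4212))) = Add(Add(1228, Pow(2405, Rational(1, 2))), Rational(1613, 4212)) = Add(Rational(5173949, 4212), Pow(2405, Rational(1, 2)))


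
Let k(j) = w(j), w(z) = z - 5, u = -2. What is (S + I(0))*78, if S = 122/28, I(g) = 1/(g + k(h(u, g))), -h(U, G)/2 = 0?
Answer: 11349/35 ≈ 324.26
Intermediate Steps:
h(U, G) = 0 (h(U, G) = -2*0 = 0)
w(z) = -5 + z
k(j) = -5 + j
I(g) = 1/(-5 + g) (I(g) = 1/(g + (-5 + 0)) = 1/(g - 5) = 1/(-5 + g))
S = 61/14 (S = 122*(1/28) = 61/14 ≈ 4.3571)
(S + I(0))*78 = (61/14 + 1/(-5 + 0))*78 = (61/14 + 1/(-5))*78 = (61/14 - ⅕)*78 = (291/70)*78 = 11349/35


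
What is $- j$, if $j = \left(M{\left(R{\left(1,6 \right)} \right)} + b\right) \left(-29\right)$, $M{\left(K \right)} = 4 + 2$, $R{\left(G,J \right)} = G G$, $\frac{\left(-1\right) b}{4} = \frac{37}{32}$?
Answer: $\frac{319}{8} \approx 39.875$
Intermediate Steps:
$b = - \frac{37}{8}$ ($b = - 4 \cdot \frac{37}{32} = - 4 \cdot 37 \cdot \frac{1}{32} = \left(-4\right) \frac{37}{32} = - \frac{37}{8} \approx -4.625$)
$R{\left(G,J \right)} = G^{2}$
$M{\left(K \right)} = 6$
$j = - \frac{319}{8}$ ($j = \left(6 - \frac{37}{8}\right) \left(-29\right) = \frac{11}{8} \left(-29\right) = - \frac{319}{8} \approx -39.875$)
$- j = \left(-1\right) \left(- \frac{319}{8}\right) = \frac{319}{8}$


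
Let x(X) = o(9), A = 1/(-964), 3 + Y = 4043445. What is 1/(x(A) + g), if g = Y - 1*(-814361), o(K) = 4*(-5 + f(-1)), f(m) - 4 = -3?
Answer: 1/4857787 ≈ 2.0586e-7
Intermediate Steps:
Y = 4043442 (Y = -3 + 4043445 = 4043442)
f(m) = 1 (f(m) = 4 - 3 = 1)
A = -1/964 ≈ -0.0010373
o(K) = -16 (o(K) = 4*(-5 + 1) = 4*(-4) = -16)
g = 4857803 (g = 4043442 - 1*(-814361) = 4043442 + 814361 = 4857803)
x(X) = -16
1/(x(A) + g) = 1/(-16 + 4857803) = 1/4857787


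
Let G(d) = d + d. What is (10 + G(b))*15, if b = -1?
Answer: 120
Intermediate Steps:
G(d) = 2*d
(10 + G(b))*15 = (10 + 2*(-1))*15 = (10 - 2)*15 = 8*15 = 120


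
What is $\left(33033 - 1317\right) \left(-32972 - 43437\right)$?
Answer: $-2423387844$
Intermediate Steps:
$\left(33033 - 1317\right) \left(-32972 - 43437\right) = 31716 \left(-76409\right) = -2423387844$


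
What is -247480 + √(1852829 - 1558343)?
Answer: -247480 + √294486 ≈ -2.4694e+5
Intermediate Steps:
-247480 + √(1852829 - 1558343) = -247480 + √294486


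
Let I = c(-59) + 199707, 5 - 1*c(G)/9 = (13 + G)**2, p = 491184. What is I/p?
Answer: 15059/40932 ≈ 0.36790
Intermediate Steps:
c(G) = 45 - 9*(13 + G)**2
I = 180708 (I = (45 - 9*(13 - 59)**2) + 199707 = (45 - 9*(-46)**2) + 199707 = (45 - 9*2116) + 199707 = (45 - 19044) + 199707 = -18999 + 199707 = 180708)
I/p = 180708/491184 = 180708*(1/491184) = 15059/40932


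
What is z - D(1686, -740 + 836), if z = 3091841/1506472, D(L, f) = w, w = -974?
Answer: 86493857/88616 ≈ 976.05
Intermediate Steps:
D(L, f) = -974
z = 181873/88616 (z = 3091841*(1/1506472) = 181873/88616 ≈ 2.0524)
z - D(1686, -740 + 836) = 181873/88616 - 1*(-974) = 181873/88616 + 974 = 86493857/88616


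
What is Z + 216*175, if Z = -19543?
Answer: 18257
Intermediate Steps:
Z + 216*175 = -19543 + 216*175 = -19543 + 37800 = 18257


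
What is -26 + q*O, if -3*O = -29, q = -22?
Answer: -716/3 ≈ -238.67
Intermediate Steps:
O = 29/3 (O = -⅓*(-29) = 29/3 ≈ 9.6667)
-26 + q*O = -26 - 22*29/3 = -26 - 638/3 = -716/3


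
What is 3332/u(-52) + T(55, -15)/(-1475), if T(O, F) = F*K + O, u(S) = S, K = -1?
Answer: -245917/3835 ≈ -64.124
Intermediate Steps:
T(O, F) = O - F (T(O, F) = F*(-1) + O = -F + O = O - F)
3332/u(-52) + T(55, -15)/(-1475) = 3332/(-52) + (55 - 1*(-15))/(-1475) = 3332*(-1/52) + (55 + 15)*(-1/1475) = -833/13 + 70*(-1/1475) = -833/13 - 14/295 = -245917/3835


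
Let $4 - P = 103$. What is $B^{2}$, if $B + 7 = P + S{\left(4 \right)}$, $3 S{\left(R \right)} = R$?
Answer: $\frac{98596}{9} \approx 10955.0$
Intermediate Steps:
$P = -99$ ($P = 4 - 103 = -99$)
$S{\left(R \right)} = \frac{R}{3}$
$B = - \frac{314}{3}$ ($B = -7 + \left(-99 + \frac{1}{3} \cdot 4\right) = -7 + \left(-99 + \frac{4}{3}\right) = -7 - \frac{293}{3} = - \frac{314}{3} \approx -104.67$)
$B^{2} = \left(- \frac{314}{3}\right)^{2} = \frac{98596}{9}$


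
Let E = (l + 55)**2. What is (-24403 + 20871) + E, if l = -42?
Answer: -3363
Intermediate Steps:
E = 169 (E = (-42 + 55)**2 = 13**2 = 169)
(-24403 + 20871) + E = (-24403 + 20871) + 169 = -3532 + 169 = -3363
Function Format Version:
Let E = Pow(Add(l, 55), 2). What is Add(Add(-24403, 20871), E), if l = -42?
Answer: -3363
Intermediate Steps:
E = 169 (E = Pow(Add(-42, 55), 2) = Pow(13, 2) = 169)
Add(Add(-24403, 20871), E) = Add(Add(-24403, 20871), 169) = Add(-3532, 169) = -3363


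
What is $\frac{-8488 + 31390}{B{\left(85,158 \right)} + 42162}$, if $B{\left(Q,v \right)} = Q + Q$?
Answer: $\frac{11451}{21166} \approx 0.54101$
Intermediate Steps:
$B{\left(Q,v \right)} = 2 Q$
$\frac{-8488 + 31390}{B{\left(85,158 \right)} + 42162} = \frac{-8488 + 31390}{2 \cdot 85 + 42162} = \frac{22902}{170 + 42162} = \frac{22902}{42332} = 22902 \cdot \frac{1}{42332} = \frac{11451}{21166}$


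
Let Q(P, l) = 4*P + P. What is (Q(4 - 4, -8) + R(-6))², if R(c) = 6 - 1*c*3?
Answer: 576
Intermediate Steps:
Q(P, l) = 5*P
R(c) = 6 - 3*c (R(c) = 6 - c*3 = 6 - 3*c)
(Q(4 - 4, -8) + R(-6))² = (5*(4 - 4) + (6 - 3*(-6)))² = (5*0 + (6 + 18))² = (0 + 24)² = 24² = 576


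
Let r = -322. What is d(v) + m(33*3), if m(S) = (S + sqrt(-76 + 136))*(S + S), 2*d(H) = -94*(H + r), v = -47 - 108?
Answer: 42021 + 396*sqrt(15) ≈ 43555.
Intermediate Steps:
v = -155
d(H) = 15134 - 47*H (d(H) = (-94*(H - 322))/2 = (-94*(-322 + H))/2 = (30268 - 94*H)/2 = 15134 - 47*H)
m(S) = 2*S*(S + 2*sqrt(15)) (m(S) = (S + sqrt(60))*(2*S) = (S + 2*sqrt(15))*(2*S) = 2*S*(S + 2*sqrt(15)))
d(v) + m(33*3) = (15134 - 47*(-155)) + 2*(33*3)*(33*3 + 2*sqrt(15)) = (15134 + 7285) + 2*99*(99 + 2*sqrt(15)) = 22419 + (19602 + 396*sqrt(15)) = 42021 + 396*sqrt(15)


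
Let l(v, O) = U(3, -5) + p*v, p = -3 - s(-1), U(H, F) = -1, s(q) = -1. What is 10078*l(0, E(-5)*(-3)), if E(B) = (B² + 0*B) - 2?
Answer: -10078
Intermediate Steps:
E(B) = -2 + B² (E(B) = (B² + 0) - 2 = B² - 2 = -2 + B²)
p = -2 (p = -3 - 1*(-1) = -3 + 1 = -2)
l(v, O) = -1 - 2*v
10078*l(0, E(-5)*(-3)) = 10078*(-1 - 2*0) = 10078*(-1 + 0) = 10078*(-1) = -10078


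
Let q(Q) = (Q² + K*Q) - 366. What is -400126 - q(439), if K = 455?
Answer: -792226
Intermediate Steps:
q(Q) = -366 + Q² + 455*Q (q(Q) = (Q² + 455*Q) - 366 = -366 + Q² + 455*Q)
-400126 - q(439) = -400126 - (-366 + 439² + 455*439) = -400126 - (-366 + 192721 + 199745) = -400126 - 1*392100 = -400126 - 392100 = -792226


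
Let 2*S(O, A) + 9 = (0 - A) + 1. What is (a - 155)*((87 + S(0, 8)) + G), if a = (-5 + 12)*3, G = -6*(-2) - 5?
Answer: -11524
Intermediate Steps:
G = 7 (G = 12 - 5 = 7)
S(O, A) = -4 - A/2 (S(O, A) = -9/2 + ((0 - A) + 1)/2 = -9/2 + (-A + 1)/2 = -9/2 + (1 - A)/2 = -9/2 + (1/2 - A/2) = -4 - A/2)
a = 21 (a = 7*3 = 21)
(a - 155)*((87 + S(0, 8)) + G) = (21 - 155)*((87 + (-4 - 1/2*8)) + 7) = -134*((87 + (-4 - 4)) + 7) = -134*((87 - 8) + 7) = -134*(79 + 7) = -134*86 = -11524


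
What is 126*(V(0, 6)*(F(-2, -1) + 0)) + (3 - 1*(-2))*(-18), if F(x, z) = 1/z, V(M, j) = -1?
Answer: 36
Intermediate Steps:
126*(V(0, 6)*(F(-2, -1) + 0)) + (3 - 1*(-2))*(-18) = 126*(-(1/(-1) + 0)) + (3 - 1*(-2))*(-18) = 126*(-(-1 + 0)) + (3 + 2)*(-18) = 126*(-1*(-1)) + 5*(-18) = 126*1 - 90 = 126 - 90 = 36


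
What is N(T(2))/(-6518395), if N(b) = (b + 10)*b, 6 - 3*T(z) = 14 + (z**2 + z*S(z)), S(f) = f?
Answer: 224/58665555 ≈ 3.8183e-6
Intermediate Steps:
T(z) = -8/3 - 2*z**2/3 (T(z) = 2 - (14 + (z**2 + z*z))/3 = 2 - (14 + (z**2 + z**2))/3 = 2 - (14 + 2*z**2)/3 = 2 + (-14/3 - 2*z**2/3) = -8/3 - 2*z**2/3)
N(b) = b*(10 + b) (N(b) = (10 + b)*b = b*(10 + b))
N(T(2))/(-6518395) = ((-8/3 - 2/3*2**2)*(10 + (-8/3 - 2/3*2**2)))/(-6518395) = ((-8/3 - 2/3*4)*(10 + (-8/3 - 2/3*4)))*(-1/6518395) = ((-8/3 - 8/3)*(10 + (-8/3 - 8/3)))*(-1/6518395) = -16*(10 - 16/3)/3*(-1/6518395) = -16/3*14/3*(-1/6518395) = -224/9*(-1/6518395) = 224/58665555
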